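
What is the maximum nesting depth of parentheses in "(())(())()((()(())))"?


Input: "(())(())()((()(())))"
Tracking depth:
  Position 0 '(': depth becomes 1
  Position 1 '(': depth becomes 2
  Position 2 ')': depth becomes 1
  Position 3 ')': depth becomes 0
  Position 4 '(': depth becomes 1
  Position 5 '(': depth becomes 2
  Position 6 ')': depth becomes 1
  Position 7 ')': depth becomes 0
  Position 8 '(': depth becomes 1
  Position 9 ')': depth becomes 0
  Position 10 '(': depth becomes 1
  Position 11 '(': depth becomes 2
  Position 12 '(': depth becomes 3
  Position 13 ')': depth becomes 2
  Position 14 '(': depth becomes 3
  Position 15 '(': depth becomes 4
  Position 16 ')': depth becomes 3
  Position 17 ')': depth becomes 2
  Position 18 ')': depth becomes 1
  Position 19 ')': depth becomes 0
Maximum depth reached: 4

4


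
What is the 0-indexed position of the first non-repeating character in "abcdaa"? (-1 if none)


Input: abcdaa
Character frequencies:
  'a': 3
  'b': 1
  'c': 1
  'd': 1
Scanning left to right for freq == 1:
  Position 0 ('a'): freq=3, skip
  Position 1 ('b'): unique! => answer = 1

1


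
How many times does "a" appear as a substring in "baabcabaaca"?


Searching for "a" in "baabcabaaca"
Scanning each position:
  Position 0: "b" => no
  Position 1: "a" => MATCH
  Position 2: "a" => MATCH
  Position 3: "b" => no
  Position 4: "c" => no
  Position 5: "a" => MATCH
  Position 6: "b" => no
  Position 7: "a" => MATCH
  Position 8: "a" => MATCH
  Position 9: "c" => no
  Position 10: "a" => MATCH
Total occurrences: 6

6


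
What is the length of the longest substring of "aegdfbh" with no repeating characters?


Input: "aegdfbh"
Sliding window (track last position of each char):
  Position 0 ('a'): window [0,0] length 1 -- new best
  Position 1 ('e'): window [0,1] length 2 -- new best
  Position 2 ('g'): window [0,2] length 3 -- new best
  Position 3 ('d'): window [0,3] length 4 -- new best
  Position 4 ('f'): window [0,4] length 5 -- new best
  Position 5 ('b'): window [0,5] length 6 -- new best
  Position 6 ('h'): window [0,6] length 7 -- new best
Longest substring with no repeats: "aegdfbh" with length 7

7


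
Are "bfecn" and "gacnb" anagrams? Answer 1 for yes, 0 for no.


Strings: "bfecn", "gacnb"
Sorted first:  bcefn
Sorted second: abcgn
Differ at position 0: 'b' vs 'a' => not anagrams

0


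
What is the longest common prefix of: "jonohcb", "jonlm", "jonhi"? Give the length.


Words: jonohcb, jonlm, jonhi
  Position 0: all 'j' => match
  Position 1: all 'o' => match
  Position 2: all 'n' => match
  Position 3: ('o', 'l', 'h') => mismatch, stop
LCP = "jon" (length 3)

3


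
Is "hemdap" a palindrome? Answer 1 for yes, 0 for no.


Input: hemdap
Reversed: padmeh
  Compare pos 0 ('h') with pos 5 ('p'): MISMATCH
  Compare pos 1 ('e') with pos 4 ('a'): MISMATCH
  Compare pos 2 ('m') with pos 3 ('d'): MISMATCH
Result: not a palindrome

0


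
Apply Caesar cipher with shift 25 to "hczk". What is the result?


Caesar cipher: shift "hczk" by 25
  'h' (pos 7) + 25 = pos 6 = 'g'
  'c' (pos 2) + 25 = pos 1 = 'b'
  'z' (pos 25) + 25 = pos 24 = 'y'
  'k' (pos 10) + 25 = pos 9 = 'j'
Result: gbyj

gbyj


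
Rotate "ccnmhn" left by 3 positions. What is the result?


Input: "ccnmhn", rotate left by 3
First 3 characters: "ccn"
Remaining characters: "mhn"
Concatenate remaining + first: "mhn" + "ccn" = "mhnccn"

mhnccn


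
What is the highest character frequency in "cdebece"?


Input: cdebece
Character counts:
  'b': 1
  'c': 2
  'd': 1
  'e': 3
Maximum frequency: 3

3


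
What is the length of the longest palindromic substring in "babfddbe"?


Input: "babfddbe"
Checking substrings for palindromes:
  [0:3] "bab" (len 3) => palindrome
  [4:6] "dd" (len 2) => palindrome
Longest palindromic substring: "bab" with length 3

3


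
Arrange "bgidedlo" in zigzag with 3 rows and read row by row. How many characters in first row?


Zigzag "bgidedlo" into 3 rows:
Placing characters:
  'b' => row 0
  'g' => row 1
  'i' => row 2
  'd' => row 1
  'e' => row 0
  'd' => row 1
  'l' => row 2
  'o' => row 1
Rows:
  Row 0: "be"
  Row 1: "gddo"
  Row 2: "il"
First row length: 2

2


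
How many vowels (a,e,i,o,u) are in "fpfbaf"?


Input: fpfbaf
Checking each character:
  'f' at position 0: consonant
  'p' at position 1: consonant
  'f' at position 2: consonant
  'b' at position 3: consonant
  'a' at position 4: vowel (running total: 1)
  'f' at position 5: consonant
Total vowels: 1

1


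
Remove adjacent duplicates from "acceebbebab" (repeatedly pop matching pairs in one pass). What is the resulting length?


Input: acceebbebab
Stack-based adjacent duplicate removal:
  Read 'a': push. Stack: a
  Read 'c': push. Stack: ac
  Read 'c': matches stack top 'c' => pop. Stack: a
  Read 'e': push. Stack: ae
  Read 'e': matches stack top 'e' => pop. Stack: a
  Read 'b': push. Stack: ab
  Read 'b': matches stack top 'b' => pop. Stack: a
  Read 'e': push. Stack: ae
  Read 'b': push. Stack: aeb
  Read 'a': push. Stack: aeba
  Read 'b': push. Stack: aebab
Final stack: "aebab" (length 5)

5


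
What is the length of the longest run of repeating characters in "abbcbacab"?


Input: "abbcbacab"
Scanning for longest run:
  Position 1 ('b'): new char, reset run to 1
  Position 2 ('b'): continues run of 'b', length=2
  Position 3 ('c'): new char, reset run to 1
  Position 4 ('b'): new char, reset run to 1
  Position 5 ('a'): new char, reset run to 1
  Position 6 ('c'): new char, reset run to 1
  Position 7 ('a'): new char, reset run to 1
  Position 8 ('b'): new char, reset run to 1
Longest run: 'b' with length 2

2


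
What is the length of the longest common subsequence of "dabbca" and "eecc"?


LCS of "dabbca" and "eecc"
DP table:
           e    e    c    c
      0    0    0    0    0
  d   0    0    0    0    0
  a   0    0    0    0    0
  b   0    0    0    0    0
  b   0    0    0    0    0
  c   0    0    0    1    1
  a   0    0    0    1    1
LCS length = dp[6][4] = 1

1


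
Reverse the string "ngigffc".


Input: ngigffc
Reading characters right to left:
  Position 6: 'c'
  Position 5: 'f'
  Position 4: 'f'
  Position 3: 'g'
  Position 2: 'i'
  Position 1: 'g'
  Position 0: 'n'
Reversed: cffgign

cffgign


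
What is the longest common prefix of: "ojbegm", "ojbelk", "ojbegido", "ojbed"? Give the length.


Words: ojbegm, ojbelk, ojbegido, ojbed
  Position 0: all 'o' => match
  Position 1: all 'j' => match
  Position 2: all 'b' => match
  Position 3: all 'e' => match
  Position 4: ('g', 'l', 'g', 'd') => mismatch, stop
LCP = "ojbe" (length 4)

4


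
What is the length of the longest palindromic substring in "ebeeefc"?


Input: "ebeeefc"
Checking substrings for palindromes:
  [0:3] "ebe" (len 3) => palindrome
  [2:5] "eee" (len 3) => palindrome
  [2:4] "ee" (len 2) => palindrome
  [3:5] "ee" (len 2) => palindrome
Longest palindromic substring: "ebe" with length 3

3


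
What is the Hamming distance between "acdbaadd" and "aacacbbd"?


Comparing "acdbaadd" and "aacacbbd" position by position:
  Position 0: 'a' vs 'a' => same
  Position 1: 'c' vs 'a' => differ
  Position 2: 'd' vs 'c' => differ
  Position 3: 'b' vs 'a' => differ
  Position 4: 'a' vs 'c' => differ
  Position 5: 'a' vs 'b' => differ
  Position 6: 'd' vs 'b' => differ
  Position 7: 'd' vs 'd' => same
Total differences (Hamming distance): 6

6


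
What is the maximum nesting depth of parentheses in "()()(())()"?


Input: "()()(())()"
Tracking depth:
  Position 0 '(': depth becomes 1
  Position 1 ')': depth becomes 0
  Position 2 '(': depth becomes 1
  Position 3 ')': depth becomes 0
  Position 4 '(': depth becomes 1
  Position 5 '(': depth becomes 2
  Position 6 ')': depth becomes 1
  Position 7 ')': depth becomes 0
  Position 8 '(': depth becomes 1
  Position 9 ')': depth becomes 0
Maximum depth reached: 2

2


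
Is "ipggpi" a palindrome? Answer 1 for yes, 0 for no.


Input: ipggpi
Reversed: ipggpi
  Compare pos 0 ('i') with pos 5 ('i'): match
  Compare pos 1 ('p') with pos 4 ('p'): match
  Compare pos 2 ('g') with pos 3 ('g'): match
Result: palindrome

1


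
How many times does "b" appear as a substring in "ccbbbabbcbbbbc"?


Searching for "b" in "ccbbbabbcbbbbc"
Scanning each position:
  Position 0: "c" => no
  Position 1: "c" => no
  Position 2: "b" => MATCH
  Position 3: "b" => MATCH
  Position 4: "b" => MATCH
  Position 5: "a" => no
  Position 6: "b" => MATCH
  Position 7: "b" => MATCH
  Position 8: "c" => no
  Position 9: "b" => MATCH
  Position 10: "b" => MATCH
  Position 11: "b" => MATCH
  Position 12: "b" => MATCH
  Position 13: "c" => no
Total occurrences: 9

9


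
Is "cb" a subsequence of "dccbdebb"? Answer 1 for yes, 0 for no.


Check if "cb" is a subsequence of "dccbdebb"
Greedy scan:
  Position 0 ('d'): no match needed
  Position 1 ('c'): matches sub[0] = 'c'
  Position 2 ('c'): no match needed
  Position 3 ('b'): matches sub[1] = 'b'
  Position 4 ('d'): no match needed
  Position 5 ('e'): no match needed
  Position 6 ('b'): no match needed
  Position 7 ('b'): no match needed
All 2 characters matched => is a subsequence

1


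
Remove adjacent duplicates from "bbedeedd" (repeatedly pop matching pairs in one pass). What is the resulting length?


Input: bbedeedd
Stack-based adjacent duplicate removal:
  Read 'b': push. Stack: b
  Read 'b': matches stack top 'b' => pop. Stack: (empty)
  Read 'e': push. Stack: e
  Read 'd': push. Stack: ed
  Read 'e': push. Stack: ede
  Read 'e': matches stack top 'e' => pop. Stack: ed
  Read 'd': matches stack top 'd' => pop. Stack: e
  Read 'd': push. Stack: ed
Final stack: "ed" (length 2)

2


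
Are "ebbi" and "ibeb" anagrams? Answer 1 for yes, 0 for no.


Strings: "ebbi", "ibeb"
Sorted first:  bbei
Sorted second: bbei
Sorted forms match => anagrams

1


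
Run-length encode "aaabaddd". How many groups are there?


Input: aaabaddd
Scanning for consecutive runs:
  Group 1: 'a' x 3 (positions 0-2)
  Group 2: 'b' x 1 (positions 3-3)
  Group 3: 'a' x 1 (positions 4-4)
  Group 4: 'd' x 3 (positions 5-7)
Total groups: 4

4


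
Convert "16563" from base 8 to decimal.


Input: "16563" in base 8
Positional expansion:
  Digit '1' (value 1) x 8^4 = 4096
  Digit '6' (value 6) x 8^3 = 3072
  Digit '5' (value 5) x 8^2 = 320
  Digit '6' (value 6) x 8^1 = 48
  Digit '3' (value 3) x 8^0 = 3
Sum = 7539

7539


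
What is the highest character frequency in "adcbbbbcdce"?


Input: adcbbbbcdce
Character counts:
  'a': 1
  'b': 4
  'c': 3
  'd': 2
  'e': 1
Maximum frequency: 4

4


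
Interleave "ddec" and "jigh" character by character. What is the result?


Interleaving "ddec" and "jigh":
  Position 0: 'd' from first, 'j' from second => "dj"
  Position 1: 'd' from first, 'i' from second => "di"
  Position 2: 'e' from first, 'g' from second => "eg"
  Position 3: 'c' from first, 'h' from second => "ch"
Result: djdiegch

djdiegch


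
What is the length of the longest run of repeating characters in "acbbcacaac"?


Input: "acbbcacaac"
Scanning for longest run:
  Position 1 ('c'): new char, reset run to 1
  Position 2 ('b'): new char, reset run to 1
  Position 3 ('b'): continues run of 'b', length=2
  Position 4 ('c'): new char, reset run to 1
  Position 5 ('a'): new char, reset run to 1
  Position 6 ('c'): new char, reset run to 1
  Position 7 ('a'): new char, reset run to 1
  Position 8 ('a'): continues run of 'a', length=2
  Position 9 ('c'): new char, reset run to 1
Longest run: 'b' with length 2

2


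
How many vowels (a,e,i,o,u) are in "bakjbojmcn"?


Input: bakjbojmcn
Checking each character:
  'b' at position 0: consonant
  'a' at position 1: vowel (running total: 1)
  'k' at position 2: consonant
  'j' at position 3: consonant
  'b' at position 4: consonant
  'o' at position 5: vowel (running total: 2)
  'j' at position 6: consonant
  'm' at position 7: consonant
  'c' at position 8: consonant
  'n' at position 9: consonant
Total vowels: 2

2


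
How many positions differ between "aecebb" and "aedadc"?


Comparing "aecebb" and "aedadc" position by position:
  Position 0: 'a' vs 'a' => same
  Position 1: 'e' vs 'e' => same
  Position 2: 'c' vs 'd' => DIFFER
  Position 3: 'e' vs 'a' => DIFFER
  Position 4: 'b' vs 'd' => DIFFER
  Position 5: 'b' vs 'c' => DIFFER
Positions that differ: 4

4


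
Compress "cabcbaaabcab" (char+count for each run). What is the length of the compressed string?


Input: cabcbaaabcab
Runs:
  'c' x 1 => "c1"
  'a' x 1 => "a1"
  'b' x 1 => "b1"
  'c' x 1 => "c1"
  'b' x 1 => "b1"
  'a' x 3 => "a3"
  'b' x 1 => "b1"
  'c' x 1 => "c1"
  'a' x 1 => "a1"
  'b' x 1 => "b1"
Compressed: "c1a1b1c1b1a3b1c1a1b1"
Compressed length: 20

20


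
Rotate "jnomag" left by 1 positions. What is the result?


Input: "jnomag", rotate left by 1
First 1 characters: "j"
Remaining characters: "nomag"
Concatenate remaining + first: "nomag" + "j" = "nomagj"

nomagj


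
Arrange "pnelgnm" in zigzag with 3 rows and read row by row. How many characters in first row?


Zigzag "pnelgnm" into 3 rows:
Placing characters:
  'p' => row 0
  'n' => row 1
  'e' => row 2
  'l' => row 1
  'g' => row 0
  'n' => row 1
  'm' => row 2
Rows:
  Row 0: "pg"
  Row 1: "nln"
  Row 2: "em"
First row length: 2

2


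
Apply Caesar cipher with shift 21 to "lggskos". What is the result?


Caesar cipher: shift "lggskos" by 21
  'l' (pos 11) + 21 = pos 6 = 'g'
  'g' (pos 6) + 21 = pos 1 = 'b'
  'g' (pos 6) + 21 = pos 1 = 'b'
  's' (pos 18) + 21 = pos 13 = 'n'
  'k' (pos 10) + 21 = pos 5 = 'f'
  'o' (pos 14) + 21 = pos 9 = 'j'
  's' (pos 18) + 21 = pos 13 = 'n'
Result: gbbnfjn

gbbnfjn


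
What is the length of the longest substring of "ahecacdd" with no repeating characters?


Input: "ahecacdd"
Sliding window (track last position of each char):
  Position 0 ('a'): window [0,0] length 1 -- new best
  Position 1 ('h'): window [0,1] length 2 -- new best
  Position 2 ('e'): window [0,2] length 3 -- new best
  Position 3 ('c'): window [0,3] length 4 -- new best
  Position 4 ('a'): repeat (last at 0), move window start to 1
  Position 4 ('a'): window [1,4] length 4
  Position 5 ('c'): repeat (last at 3), move window start to 4
  Position 5 ('c'): window [4,5] length 2
  Position 6 ('d'): window [4,6] length 3
  Position 7 ('d'): repeat (last at 6), move window start to 7
  Position 7 ('d'): window [7,7] length 1
Longest substring with no repeats: "ahec" with length 4

4


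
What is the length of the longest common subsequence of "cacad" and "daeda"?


LCS of "cacad" and "daeda"
DP table:
           d    a    e    d    a
      0    0    0    0    0    0
  c   0    0    0    0    0    0
  a   0    0    1    1    1    1
  c   0    0    1    1    1    1
  a   0    0    1    1    1    2
  d   0    1    1    1    2    2
LCS length = dp[5][5] = 2

2


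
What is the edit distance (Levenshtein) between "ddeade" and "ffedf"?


Computing edit distance: "ddeade" -> "ffedf"
DP table:
           f    f    e    d    f
      0    1    2    3    4    5
  d   1    1    2    3    3    4
  d   2    2    2    3    3    4
  e   3    3    3    2    3    4
  a   4    4    4    3    3    4
  d   5    5    5    4    3    4
  e   6    6    6    5    4    4
Edit distance = dp[6][5] = 4

4


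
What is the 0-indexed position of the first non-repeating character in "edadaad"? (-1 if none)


Input: edadaad
Character frequencies:
  'a': 3
  'd': 3
  'e': 1
Scanning left to right for freq == 1:
  Position 0 ('e'): unique! => answer = 0

0


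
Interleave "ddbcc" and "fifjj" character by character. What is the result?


Interleaving "ddbcc" and "fifjj":
  Position 0: 'd' from first, 'f' from second => "df"
  Position 1: 'd' from first, 'i' from second => "di"
  Position 2: 'b' from first, 'f' from second => "bf"
  Position 3: 'c' from first, 'j' from second => "cj"
  Position 4: 'c' from first, 'j' from second => "cj"
Result: dfdibfcjcj

dfdibfcjcj


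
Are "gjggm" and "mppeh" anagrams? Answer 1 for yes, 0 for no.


Strings: "gjggm", "mppeh"
Sorted first:  gggjm
Sorted second: ehmpp
Differ at position 0: 'g' vs 'e' => not anagrams

0


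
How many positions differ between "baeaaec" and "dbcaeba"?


Comparing "baeaaec" and "dbcaeba" position by position:
  Position 0: 'b' vs 'd' => DIFFER
  Position 1: 'a' vs 'b' => DIFFER
  Position 2: 'e' vs 'c' => DIFFER
  Position 3: 'a' vs 'a' => same
  Position 4: 'a' vs 'e' => DIFFER
  Position 5: 'e' vs 'b' => DIFFER
  Position 6: 'c' vs 'a' => DIFFER
Positions that differ: 6

6


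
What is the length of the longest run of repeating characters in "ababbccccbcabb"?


Input: "ababbccccbcabb"
Scanning for longest run:
  Position 1 ('b'): new char, reset run to 1
  Position 2 ('a'): new char, reset run to 1
  Position 3 ('b'): new char, reset run to 1
  Position 4 ('b'): continues run of 'b', length=2
  Position 5 ('c'): new char, reset run to 1
  Position 6 ('c'): continues run of 'c', length=2
  Position 7 ('c'): continues run of 'c', length=3
  Position 8 ('c'): continues run of 'c', length=4
  Position 9 ('b'): new char, reset run to 1
  Position 10 ('c'): new char, reset run to 1
  Position 11 ('a'): new char, reset run to 1
  Position 12 ('b'): new char, reset run to 1
  Position 13 ('b'): continues run of 'b', length=2
Longest run: 'c' with length 4

4


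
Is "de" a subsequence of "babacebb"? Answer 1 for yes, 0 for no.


Check if "de" is a subsequence of "babacebb"
Greedy scan:
  Position 0 ('b'): no match needed
  Position 1 ('a'): no match needed
  Position 2 ('b'): no match needed
  Position 3 ('a'): no match needed
  Position 4 ('c'): no match needed
  Position 5 ('e'): no match needed
  Position 6 ('b'): no match needed
  Position 7 ('b'): no match needed
Only matched 0/2 characters => not a subsequence

0


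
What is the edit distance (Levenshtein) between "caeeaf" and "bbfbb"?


Computing edit distance: "caeeaf" -> "bbfbb"
DP table:
           b    b    f    b    b
      0    1    2    3    4    5
  c   1    1    2    3    4    5
  a   2    2    2    3    4    5
  e   3    3    3    3    4    5
  e   4    4    4    4    4    5
  a   5    5    5    5    5    5
  f   6    6    6    5    6    6
Edit distance = dp[6][5] = 6

6


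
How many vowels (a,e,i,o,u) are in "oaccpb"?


Input: oaccpb
Checking each character:
  'o' at position 0: vowel (running total: 1)
  'a' at position 1: vowel (running total: 2)
  'c' at position 2: consonant
  'c' at position 3: consonant
  'p' at position 4: consonant
  'b' at position 5: consonant
Total vowels: 2

2


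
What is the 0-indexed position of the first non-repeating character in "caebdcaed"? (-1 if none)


Input: caebdcaed
Character frequencies:
  'a': 2
  'b': 1
  'c': 2
  'd': 2
  'e': 2
Scanning left to right for freq == 1:
  Position 0 ('c'): freq=2, skip
  Position 1 ('a'): freq=2, skip
  Position 2 ('e'): freq=2, skip
  Position 3 ('b'): unique! => answer = 3

3


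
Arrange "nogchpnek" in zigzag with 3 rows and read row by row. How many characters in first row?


Zigzag "nogchpnek" into 3 rows:
Placing characters:
  'n' => row 0
  'o' => row 1
  'g' => row 2
  'c' => row 1
  'h' => row 0
  'p' => row 1
  'n' => row 2
  'e' => row 1
  'k' => row 0
Rows:
  Row 0: "nhk"
  Row 1: "ocpe"
  Row 2: "gn"
First row length: 3

3


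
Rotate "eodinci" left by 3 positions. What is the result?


Input: "eodinci", rotate left by 3
First 3 characters: "eod"
Remaining characters: "inci"
Concatenate remaining + first: "inci" + "eod" = "incieod"

incieod


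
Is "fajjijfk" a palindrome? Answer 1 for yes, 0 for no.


Input: fajjijfk
Reversed: kfjijjaf
  Compare pos 0 ('f') with pos 7 ('k'): MISMATCH
  Compare pos 1 ('a') with pos 6 ('f'): MISMATCH
  Compare pos 2 ('j') with pos 5 ('j'): match
  Compare pos 3 ('j') with pos 4 ('i'): MISMATCH
Result: not a palindrome

0


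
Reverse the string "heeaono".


Input: heeaono
Reading characters right to left:
  Position 6: 'o'
  Position 5: 'n'
  Position 4: 'o'
  Position 3: 'a'
  Position 2: 'e'
  Position 1: 'e'
  Position 0: 'h'
Reversed: onoaeeh

onoaeeh


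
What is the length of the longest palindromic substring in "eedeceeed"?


Input: "eedeceeed"
Checking substrings for palindromes:
  [1:4] "ede" (len 3) => palindrome
  [3:6] "ece" (len 3) => palindrome
  [5:8] "eee" (len 3) => palindrome
  [0:2] "ee" (len 2) => palindrome
  [5:7] "ee" (len 2) => palindrome
  [6:8] "ee" (len 2) => palindrome
Longest palindromic substring: "ede" with length 3

3


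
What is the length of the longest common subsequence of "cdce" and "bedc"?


LCS of "cdce" and "bedc"
DP table:
           b    e    d    c
      0    0    0    0    0
  c   0    0    0    0    1
  d   0    0    0    1    1
  c   0    0    0    1    2
  e   0    0    1    1    2
LCS length = dp[4][4] = 2

2


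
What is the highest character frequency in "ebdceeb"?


Input: ebdceeb
Character counts:
  'b': 2
  'c': 1
  'd': 1
  'e': 3
Maximum frequency: 3

3


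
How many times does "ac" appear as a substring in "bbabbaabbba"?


Searching for "ac" in "bbabbaabbba"
Scanning each position:
  Position 0: "bb" => no
  Position 1: "ba" => no
  Position 2: "ab" => no
  Position 3: "bb" => no
  Position 4: "ba" => no
  Position 5: "aa" => no
  Position 6: "ab" => no
  Position 7: "bb" => no
  Position 8: "bb" => no
  Position 9: "ba" => no
Total occurrences: 0

0


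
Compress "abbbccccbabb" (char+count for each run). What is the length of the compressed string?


Input: abbbccccbabb
Runs:
  'a' x 1 => "a1"
  'b' x 3 => "b3"
  'c' x 4 => "c4"
  'b' x 1 => "b1"
  'a' x 1 => "a1"
  'b' x 2 => "b2"
Compressed: "a1b3c4b1a1b2"
Compressed length: 12

12


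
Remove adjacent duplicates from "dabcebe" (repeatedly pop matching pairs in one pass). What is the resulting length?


Input: dabcebe
Stack-based adjacent duplicate removal:
  Read 'd': push. Stack: d
  Read 'a': push. Stack: da
  Read 'b': push. Stack: dab
  Read 'c': push. Stack: dabc
  Read 'e': push. Stack: dabce
  Read 'b': push. Stack: dabceb
  Read 'e': push. Stack: dabcebe
Final stack: "dabcebe" (length 7)

7


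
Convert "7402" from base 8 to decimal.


Input: "7402" in base 8
Positional expansion:
  Digit '7' (value 7) x 8^3 = 3584
  Digit '4' (value 4) x 8^2 = 256
  Digit '0' (value 0) x 8^1 = 0
  Digit '2' (value 2) x 8^0 = 2
Sum = 3842

3842


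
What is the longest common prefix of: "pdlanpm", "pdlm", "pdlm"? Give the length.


Words: pdlanpm, pdlm, pdlm
  Position 0: all 'p' => match
  Position 1: all 'd' => match
  Position 2: all 'l' => match
  Position 3: ('a', 'm', 'm') => mismatch, stop
LCP = "pdl" (length 3)

3


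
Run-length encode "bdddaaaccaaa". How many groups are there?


Input: bdddaaaccaaa
Scanning for consecutive runs:
  Group 1: 'b' x 1 (positions 0-0)
  Group 2: 'd' x 3 (positions 1-3)
  Group 3: 'a' x 3 (positions 4-6)
  Group 4: 'c' x 2 (positions 7-8)
  Group 5: 'a' x 3 (positions 9-11)
Total groups: 5

5


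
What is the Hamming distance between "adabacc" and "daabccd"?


Comparing "adabacc" and "daabccd" position by position:
  Position 0: 'a' vs 'd' => differ
  Position 1: 'd' vs 'a' => differ
  Position 2: 'a' vs 'a' => same
  Position 3: 'b' vs 'b' => same
  Position 4: 'a' vs 'c' => differ
  Position 5: 'c' vs 'c' => same
  Position 6: 'c' vs 'd' => differ
Total differences (Hamming distance): 4

4


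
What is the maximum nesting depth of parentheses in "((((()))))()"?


Input: "((((()))))()"
Tracking depth:
  Position 0 '(': depth becomes 1
  Position 1 '(': depth becomes 2
  Position 2 '(': depth becomes 3
  Position 3 '(': depth becomes 4
  Position 4 '(': depth becomes 5
  Position 5 ')': depth becomes 4
  Position 6 ')': depth becomes 3
  Position 7 ')': depth becomes 2
  Position 8 ')': depth becomes 1
  Position 9 ')': depth becomes 0
  Position 10 '(': depth becomes 1
  Position 11 ')': depth becomes 0
Maximum depth reached: 5

5


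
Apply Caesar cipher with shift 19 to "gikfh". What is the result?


Caesar cipher: shift "gikfh" by 19
  'g' (pos 6) + 19 = pos 25 = 'z'
  'i' (pos 8) + 19 = pos 1 = 'b'
  'k' (pos 10) + 19 = pos 3 = 'd'
  'f' (pos 5) + 19 = pos 24 = 'y'
  'h' (pos 7) + 19 = pos 0 = 'a'
Result: zbdya

zbdya


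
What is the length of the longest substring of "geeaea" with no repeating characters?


Input: "geeaea"
Sliding window (track last position of each char):
  Position 0 ('g'): window [0,0] length 1 -- new best
  Position 1 ('e'): window [0,1] length 2 -- new best
  Position 2 ('e'): repeat (last at 1), move window start to 2
  Position 2 ('e'): window [2,2] length 1
  Position 3 ('a'): window [2,3] length 2
  Position 4 ('e'): repeat (last at 2), move window start to 3
  Position 4 ('e'): window [3,4] length 2
  Position 5 ('a'): repeat (last at 3), move window start to 4
  Position 5 ('a'): window [4,5] length 2
Longest substring with no repeats: "ge" with length 2

2


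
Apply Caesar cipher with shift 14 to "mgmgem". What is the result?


Caesar cipher: shift "mgmgem" by 14
  'm' (pos 12) + 14 = pos 0 = 'a'
  'g' (pos 6) + 14 = pos 20 = 'u'
  'm' (pos 12) + 14 = pos 0 = 'a'
  'g' (pos 6) + 14 = pos 20 = 'u'
  'e' (pos 4) + 14 = pos 18 = 's'
  'm' (pos 12) + 14 = pos 0 = 'a'
Result: auausa

auausa


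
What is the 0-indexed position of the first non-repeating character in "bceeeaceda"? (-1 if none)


Input: bceeeaceda
Character frequencies:
  'a': 2
  'b': 1
  'c': 2
  'd': 1
  'e': 4
Scanning left to right for freq == 1:
  Position 0 ('b'): unique! => answer = 0

0


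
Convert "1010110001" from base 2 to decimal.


Input: "1010110001" in base 2
Positional expansion:
  Digit '1' (value 1) x 2^9 = 512
  Digit '0' (value 0) x 2^8 = 0
  Digit '1' (value 1) x 2^7 = 128
  Digit '0' (value 0) x 2^6 = 0
  Digit '1' (value 1) x 2^5 = 32
  Digit '1' (value 1) x 2^4 = 16
  Digit '0' (value 0) x 2^3 = 0
  Digit '0' (value 0) x 2^2 = 0
  Digit '0' (value 0) x 2^1 = 0
  Digit '1' (value 1) x 2^0 = 1
Sum = 689

689


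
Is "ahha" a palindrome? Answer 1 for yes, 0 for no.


Input: ahha
Reversed: ahha
  Compare pos 0 ('a') with pos 3 ('a'): match
  Compare pos 1 ('h') with pos 2 ('h'): match
Result: palindrome

1


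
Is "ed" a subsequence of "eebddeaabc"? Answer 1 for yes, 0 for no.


Check if "ed" is a subsequence of "eebddeaabc"
Greedy scan:
  Position 0 ('e'): matches sub[0] = 'e'
  Position 1 ('e'): no match needed
  Position 2 ('b'): no match needed
  Position 3 ('d'): matches sub[1] = 'd'
  Position 4 ('d'): no match needed
  Position 5 ('e'): no match needed
  Position 6 ('a'): no match needed
  Position 7 ('a'): no match needed
  Position 8 ('b'): no match needed
  Position 9 ('c'): no match needed
All 2 characters matched => is a subsequence

1


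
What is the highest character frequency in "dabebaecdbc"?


Input: dabebaecdbc
Character counts:
  'a': 2
  'b': 3
  'c': 2
  'd': 2
  'e': 2
Maximum frequency: 3

3


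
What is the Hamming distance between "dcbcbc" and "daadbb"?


Comparing "dcbcbc" and "daadbb" position by position:
  Position 0: 'd' vs 'd' => same
  Position 1: 'c' vs 'a' => differ
  Position 2: 'b' vs 'a' => differ
  Position 3: 'c' vs 'd' => differ
  Position 4: 'b' vs 'b' => same
  Position 5: 'c' vs 'b' => differ
Total differences (Hamming distance): 4

4


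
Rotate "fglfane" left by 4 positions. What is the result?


Input: "fglfane", rotate left by 4
First 4 characters: "fglf"
Remaining characters: "ane"
Concatenate remaining + first: "ane" + "fglf" = "anefglf"

anefglf


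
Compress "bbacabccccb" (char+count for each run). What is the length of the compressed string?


Input: bbacabccccb
Runs:
  'b' x 2 => "b2"
  'a' x 1 => "a1"
  'c' x 1 => "c1"
  'a' x 1 => "a1"
  'b' x 1 => "b1"
  'c' x 4 => "c4"
  'b' x 1 => "b1"
Compressed: "b2a1c1a1b1c4b1"
Compressed length: 14

14


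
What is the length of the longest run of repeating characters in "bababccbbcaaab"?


Input: "bababccbbcaaab"
Scanning for longest run:
  Position 1 ('a'): new char, reset run to 1
  Position 2 ('b'): new char, reset run to 1
  Position 3 ('a'): new char, reset run to 1
  Position 4 ('b'): new char, reset run to 1
  Position 5 ('c'): new char, reset run to 1
  Position 6 ('c'): continues run of 'c', length=2
  Position 7 ('b'): new char, reset run to 1
  Position 8 ('b'): continues run of 'b', length=2
  Position 9 ('c'): new char, reset run to 1
  Position 10 ('a'): new char, reset run to 1
  Position 11 ('a'): continues run of 'a', length=2
  Position 12 ('a'): continues run of 'a', length=3
  Position 13 ('b'): new char, reset run to 1
Longest run: 'a' with length 3

3


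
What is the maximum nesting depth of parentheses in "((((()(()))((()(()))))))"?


Input: "((((()(()))((()(()))))))"
Tracking depth:
  Position 0 '(': depth becomes 1
  Position 1 '(': depth becomes 2
  Position 2 '(': depth becomes 3
  Position 3 '(': depth becomes 4
  Position 4 '(': depth becomes 5
  Position 5 ')': depth becomes 4
  Position 6 '(': depth becomes 5
  Position 7 '(': depth becomes 6
  Position 8 ')': depth becomes 5
  Position 9 ')': depth becomes 4
  Position 10 ')': depth becomes 3
  Position 11 '(': depth becomes 4
  Position 12 '(': depth becomes 5
  Position 13 '(': depth becomes 6
  Position 14 ')': depth becomes 5
  Position 15 '(': depth becomes 6
  Position 16 '(': depth becomes 7
  Position 17 ')': depth becomes 6
  Position 18 ')': depth becomes 5
  Position 19 ')': depth becomes 4
  Position 20 ')': depth becomes 3
  Position 21 ')': depth becomes 2
  Position 22 ')': depth becomes 1
  Position 23 ')': depth becomes 0
Maximum depth reached: 7

7


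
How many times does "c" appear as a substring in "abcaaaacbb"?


Searching for "c" in "abcaaaacbb"
Scanning each position:
  Position 0: "a" => no
  Position 1: "b" => no
  Position 2: "c" => MATCH
  Position 3: "a" => no
  Position 4: "a" => no
  Position 5: "a" => no
  Position 6: "a" => no
  Position 7: "c" => MATCH
  Position 8: "b" => no
  Position 9: "b" => no
Total occurrences: 2

2


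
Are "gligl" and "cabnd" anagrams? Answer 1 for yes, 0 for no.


Strings: "gligl", "cabnd"
Sorted first:  ggill
Sorted second: abcdn
Differ at position 0: 'g' vs 'a' => not anagrams

0


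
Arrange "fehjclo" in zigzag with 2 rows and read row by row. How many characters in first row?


Zigzag "fehjclo" into 2 rows:
Placing characters:
  'f' => row 0
  'e' => row 1
  'h' => row 0
  'j' => row 1
  'c' => row 0
  'l' => row 1
  'o' => row 0
Rows:
  Row 0: "fhco"
  Row 1: "ejl"
First row length: 4

4


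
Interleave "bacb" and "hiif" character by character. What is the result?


Interleaving "bacb" and "hiif":
  Position 0: 'b' from first, 'h' from second => "bh"
  Position 1: 'a' from first, 'i' from second => "ai"
  Position 2: 'c' from first, 'i' from second => "ci"
  Position 3: 'b' from first, 'f' from second => "bf"
Result: bhaicibf

bhaicibf


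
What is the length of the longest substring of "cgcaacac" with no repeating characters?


Input: "cgcaacac"
Sliding window (track last position of each char):
  Position 0 ('c'): window [0,0] length 1 -- new best
  Position 1 ('g'): window [0,1] length 2 -- new best
  Position 2 ('c'): repeat (last at 0), move window start to 1
  Position 2 ('c'): window [1,2] length 2
  Position 3 ('a'): window [1,3] length 3 -- new best
  Position 4 ('a'): repeat (last at 3), move window start to 4
  Position 4 ('a'): window [4,4] length 1
  Position 5 ('c'): window [4,5] length 2
  Position 6 ('a'): repeat (last at 4), move window start to 5
  Position 6 ('a'): window [5,6] length 2
  Position 7 ('c'): repeat (last at 5), move window start to 6
  Position 7 ('c'): window [6,7] length 2
Longest substring with no repeats: "gca" with length 3

3


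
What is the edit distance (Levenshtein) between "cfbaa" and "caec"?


Computing edit distance: "cfbaa" -> "caec"
DP table:
           c    a    e    c
      0    1    2    3    4
  c   1    0    1    2    3
  f   2    1    1    2    3
  b   3    2    2    2    3
  a   4    3    2    3    3
  a   5    4    3    3    4
Edit distance = dp[5][4] = 4

4


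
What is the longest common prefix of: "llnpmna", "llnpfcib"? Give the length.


Words: llnpmna, llnpfcib
  Position 0: all 'l' => match
  Position 1: all 'l' => match
  Position 2: all 'n' => match
  Position 3: all 'p' => match
  Position 4: ('m', 'f') => mismatch, stop
LCP = "llnp" (length 4)

4


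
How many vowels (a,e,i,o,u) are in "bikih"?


Input: bikih
Checking each character:
  'b' at position 0: consonant
  'i' at position 1: vowel (running total: 1)
  'k' at position 2: consonant
  'i' at position 3: vowel (running total: 2)
  'h' at position 4: consonant
Total vowels: 2

2


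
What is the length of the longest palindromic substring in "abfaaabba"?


Input: "abfaaabba"
Checking substrings for palindromes:
  [5:9] "abba" (len 4) => palindrome
  [3:6] "aaa" (len 3) => palindrome
  [3:5] "aa" (len 2) => palindrome
  [4:6] "aa" (len 2) => palindrome
  [6:8] "bb" (len 2) => palindrome
Longest palindromic substring: "abba" with length 4

4


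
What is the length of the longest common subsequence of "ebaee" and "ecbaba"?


LCS of "ebaee" and "ecbaba"
DP table:
           e    c    b    a    b    a
      0    0    0    0    0    0    0
  e   0    1    1    1    1    1    1
  b   0    1    1    2    2    2    2
  a   0    1    1    2    3    3    3
  e   0    1    1    2    3    3    3
  e   0    1    1    2    3    3    3
LCS length = dp[5][6] = 3

3


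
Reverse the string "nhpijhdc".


Input: nhpijhdc
Reading characters right to left:
  Position 7: 'c'
  Position 6: 'd'
  Position 5: 'h'
  Position 4: 'j'
  Position 3: 'i'
  Position 2: 'p'
  Position 1: 'h'
  Position 0: 'n'
Reversed: cdhjiphn

cdhjiphn


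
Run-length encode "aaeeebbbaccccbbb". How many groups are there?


Input: aaeeebbbaccccbbb
Scanning for consecutive runs:
  Group 1: 'a' x 2 (positions 0-1)
  Group 2: 'e' x 3 (positions 2-4)
  Group 3: 'b' x 3 (positions 5-7)
  Group 4: 'a' x 1 (positions 8-8)
  Group 5: 'c' x 4 (positions 9-12)
  Group 6: 'b' x 3 (positions 13-15)
Total groups: 6

6


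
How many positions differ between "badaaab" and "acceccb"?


Comparing "badaaab" and "acceccb" position by position:
  Position 0: 'b' vs 'a' => DIFFER
  Position 1: 'a' vs 'c' => DIFFER
  Position 2: 'd' vs 'c' => DIFFER
  Position 3: 'a' vs 'e' => DIFFER
  Position 4: 'a' vs 'c' => DIFFER
  Position 5: 'a' vs 'c' => DIFFER
  Position 6: 'b' vs 'b' => same
Positions that differ: 6

6


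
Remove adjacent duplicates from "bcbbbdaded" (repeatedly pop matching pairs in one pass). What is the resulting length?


Input: bcbbbdaded
Stack-based adjacent duplicate removal:
  Read 'b': push. Stack: b
  Read 'c': push. Stack: bc
  Read 'b': push. Stack: bcb
  Read 'b': matches stack top 'b' => pop. Stack: bc
  Read 'b': push. Stack: bcb
  Read 'd': push. Stack: bcbd
  Read 'a': push. Stack: bcbda
  Read 'd': push. Stack: bcbdad
  Read 'e': push. Stack: bcbdade
  Read 'd': push. Stack: bcbdaded
Final stack: "bcbdaded" (length 8)

8


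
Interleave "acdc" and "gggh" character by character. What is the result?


Interleaving "acdc" and "gggh":
  Position 0: 'a' from first, 'g' from second => "ag"
  Position 1: 'c' from first, 'g' from second => "cg"
  Position 2: 'd' from first, 'g' from second => "dg"
  Position 3: 'c' from first, 'h' from second => "ch"
Result: agcgdgch

agcgdgch


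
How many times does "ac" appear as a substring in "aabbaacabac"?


Searching for "ac" in "aabbaacabac"
Scanning each position:
  Position 0: "aa" => no
  Position 1: "ab" => no
  Position 2: "bb" => no
  Position 3: "ba" => no
  Position 4: "aa" => no
  Position 5: "ac" => MATCH
  Position 6: "ca" => no
  Position 7: "ab" => no
  Position 8: "ba" => no
  Position 9: "ac" => MATCH
Total occurrences: 2

2


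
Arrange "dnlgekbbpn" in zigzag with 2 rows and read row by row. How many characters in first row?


Zigzag "dnlgekbbpn" into 2 rows:
Placing characters:
  'd' => row 0
  'n' => row 1
  'l' => row 0
  'g' => row 1
  'e' => row 0
  'k' => row 1
  'b' => row 0
  'b' => row 1
  'p' => row 0
  'n' => row 1
Rows:
  Row 0: "dlebp"
  Row 1: "ngkbn"
First row length: 5

5


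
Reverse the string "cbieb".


Input: cbieb
Reading characters right to left:
  Position 4: 'b'
  Position 3: 'e'
  Position 2: 'i'
  Position 1: 'b'
  Position 0: 'c'
Reversed: beibc

beibc


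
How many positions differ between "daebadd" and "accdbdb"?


Comparing "daebadd" and "accdbdb" position by position:
  Position 0: 'd' vs 'a' => DIFFER
  Position 1: 'a' vs 'c' => DIFFER
  Position 2: 'e' vs 'c' => DIFFER
  Position 3: 'b' vs 'd' => DIFFER
  Position 4: 'a' vs 'b' => DIFFER
  Position 5: 'd' vs 'd' => same
  Position 6: 'd' vs 'b' => DIFFER
Positions that differ: 6

6


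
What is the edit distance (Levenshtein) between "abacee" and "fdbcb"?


Computing edit distance: "abacee" -> "fdbcb"
DP table:
           f    d    b    c    b
      0    1    2    3    4    5
  a   1    1    2    3    4    5
  b   2    2    2    2    3    4
  a   3    3    3    3    3    4
  c   4    4    4    4    3    4
  e   5    5    5    5    4    4
  e   6    6    6    6    5    5
Edit distance = dp[6][5] = 5

5


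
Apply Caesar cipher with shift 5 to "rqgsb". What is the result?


Caesar cipher: shift "rqgsb" by 5
  'r' (pos 17) + 5 = pos 22 = 'w'
  'q' (pos 16) + 5 = pos 21 = 'v'
  'g' (pos 6) + 5 = pos 11 = 'l'
  's' (pos 18) + 5 = pos 23 = 'x'
  'b' (pos 1) + 5 = pos 6 = 'g'
Result: wvlxg

wvlxg


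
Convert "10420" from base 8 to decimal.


Input: "10420" in base 8
Positional expansion:
  Digit '1' (value 1) x 8^4 = 4096
  Digit '0' (value 0) x 8^3 = 0
  Digit '4' (value 4) x 8^2 = 256
  Digit '2' (value 2) x 8^1 = 16
  Digit '0' (value 0) x 8^0 = 0
Sum = 4368

4368


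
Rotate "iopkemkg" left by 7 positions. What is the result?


Input: "iopkemkg", rotate left by 7
First 7 characters: "iopkemk"
Remaining characters: "g"
Concatenate remaining + first: "g" + "iopkemk" = "giopkemk"

giopkemk


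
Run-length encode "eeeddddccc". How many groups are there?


Input: eeeddddccc
Scanning for consecutive runs:
  Group 1: 'e' x 3 (positions 0-2)
  Group 2: 'd' x 4 (positions 3-6)
  Group 3: 'c' x 3 (positions 7-9)
Total groups: 3

3


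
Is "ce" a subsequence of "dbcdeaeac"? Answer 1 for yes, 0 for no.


Check if "ce" is a subsequence of "dbcdeaeac"
Greedy scan:
  Position 0 ('d'): no match needed
  Position 1 ('b'): no match needed
  Position 2 ('c'): matches sub[0] = 'c'
  Position 3 ('d'): no match needed
  Position 4 ('e'): matches sub[1] = 'e'
  Position 5 ('a'): no match needed
  Position 6 ('e'): no match needed
  Position 7 ('a'): no match needed
  Position 8 ('c'): no match needed
All 2 characters matched => is a subsequence

1


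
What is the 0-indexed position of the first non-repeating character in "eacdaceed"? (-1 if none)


Input: eacdaceed
Character frequencies:
  'a': 2
  'c': 2
  'd': 2
  'e': 3
Scanning left to right for freq == 1:
  Position 0 ('e'): freq=3, skip
  Position 1 ('a'): freq=2, skip
  Position 2 ('c'): freq=2, skip
  Position 3 ('d'): freq=2, skip
  Position 4 ('a'): freq=2, skip
  Position 5 ('c'): freq=2, skip
  Position 6 ('e'): freq=3, skip
  Position 7 ('e'): freq=3, skip
  Position 8 ('d'): freq=2, skip
  No unique character found => answer = -1

-1


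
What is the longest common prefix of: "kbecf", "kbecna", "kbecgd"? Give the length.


Words: kbecf, kbecna, kbecgd
  Position 0: all 'k' => match
  Position 1: all 'b' => match
  Position 2: all 'e' => match
  Position 3: all 'c' => match
  Position 4: ('f', 'n', 'g') => mismatch, stop
LCP = "kbec" (length 4)

4


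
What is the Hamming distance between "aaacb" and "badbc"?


Comparing "aaacb" and "badbc" position by position:
  Position 0: 'a' vs 'b' => differ
  Position 1: 'a' vs 'a' => same
  Position 2: 'a' vs 'd' => differ
  Position 3: 'c' vs 'b' => differ
  Position 4: 'b' vs 'c' => differ
Total differences (Hamming distance): 4

4
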